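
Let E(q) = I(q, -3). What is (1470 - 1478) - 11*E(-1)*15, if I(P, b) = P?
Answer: 157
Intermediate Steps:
E(q) = q
(1470 - 1478) - 11*E(-1)*15 = (1470 - 1478) - 11*(-1)*15 = -8 + 11*15 = -8 + 165 = 157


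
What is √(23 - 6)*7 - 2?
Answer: -2 + 7*√17 ≈ 26.862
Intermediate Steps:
√(23 - 6)*7 - 2 = √17*7 - 2 = 7*√17 - 2 = -2 + 7*√17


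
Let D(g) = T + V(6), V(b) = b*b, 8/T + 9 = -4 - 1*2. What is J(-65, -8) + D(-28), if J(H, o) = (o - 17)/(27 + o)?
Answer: 9733/285 ≈ 34.151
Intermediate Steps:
T = -8/15 (T = 8/(-9 + (-4 - 1*2)) = 8/(-9 + (-4 - 2)) = 8/(-9 - 6) = 8/(-15) = 8*(-1/15) = -8/15 ≈ -0.53333)
V(b) = b²
J(H, o) = (-17 + o)/(27 + o)
D(g) = 532/15 (D(g) = -8/15 + 6² = -8/15 + 36 = 532/15)
J(-65, -8) + D(-28) = (-17 - 8)/(27 - 8) + 532/15 = -25/19 + 532/15 = 9733/285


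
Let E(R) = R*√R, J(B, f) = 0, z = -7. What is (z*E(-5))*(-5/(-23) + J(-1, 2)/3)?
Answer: 175*I*√5/23 ≈ 17.014*I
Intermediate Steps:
E(R) = R^(3/2)
(z*E(-5))*(-5/(-23) + J(-1, 2)/3) = (-(-35)*I*√5)*(-5/(-23) + 0/3) = (-(-35)*I*√5)*(-5*(-1/23) + 0*(⅓)) = (35*I*√5)*(5/23 + 0) = (35*I*√5)*(5/23) = 175*I*√5/23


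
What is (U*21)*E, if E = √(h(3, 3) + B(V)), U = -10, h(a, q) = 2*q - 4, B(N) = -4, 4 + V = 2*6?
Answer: -210*I*√2 ≈ -296.98*I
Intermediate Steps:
V = 8 (V = -4 + 2*6 = -4 + 12 = 8)
h(a, q) = -4 + 2*q
E = I*√2 (E = √((-4 + 2*3) - 4) = √((-4 + 6) - 4) = √(2 - 4) = √(-2) = I*√2 ≈ 1.4142*I)
(U*21)*E = (-10*21)*(I*√2) = -210*I*√2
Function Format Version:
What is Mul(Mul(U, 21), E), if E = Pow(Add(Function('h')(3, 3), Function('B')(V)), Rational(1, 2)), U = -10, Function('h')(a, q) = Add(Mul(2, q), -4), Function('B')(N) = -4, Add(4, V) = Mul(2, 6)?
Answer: Mul(-210, I, Pow(2, Rational(1, 2))) ≈ Mul(-296.98, I)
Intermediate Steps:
V = 8 (V = Add(-4, Mul(2, 6)) = Add(-4, 12) = 8)
Function('h')(a, q) = Add(-4, Mul(2, q))
E = Mul(I, Pow(2, Rational(1, 2))) (E = Pow(Add(Add(-4, Mul(2, 3)), -4), Rational(1, 2)) = Pow(Add(Add(-4, 6), -4), Rational(1, 2)) = Pow(Add(2, -4), Rational(1, 2)) = Pow(-2, Rational(1, 2)) = Mul(I, Pow(2, Rational(1, 2))) ≈ Mul(1.4142, I))
Mul(Mul(U, 21), E) = Mul(Mul(-10, 21), Mul(I, Pow(2, Rational(1, 2)))) = Mul(-210, Mul(I, Pow(2, Rational(1, 2)))) = Mul(-210, I, Pow(2, Rational(1, 2)))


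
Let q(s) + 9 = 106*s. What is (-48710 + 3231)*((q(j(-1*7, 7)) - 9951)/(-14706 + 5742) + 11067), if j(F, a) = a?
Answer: -2256072341537/4482 ≈ -5.0336e+8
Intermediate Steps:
q(s) = -9 + 106*s
(-48710 + 3231)*((q(j(-1*7, 7)) - 9951)/(-14706 + 5742) + 11067) = (-48710 + 3231)*(((-9 + 106*7) - 9951)/(-14706 + 5742) + 11067) = -45479*(((-9 + 742) - 9951)/(-8964) + 11067) = -45479*((733 - 9951)*(-1/8964) + 11067) = -45479*(-9218*(-1/8964) + 11067) = -45479*(4609/4482 + 11067) = -45479*49606903/4482 = -2256072341537/4482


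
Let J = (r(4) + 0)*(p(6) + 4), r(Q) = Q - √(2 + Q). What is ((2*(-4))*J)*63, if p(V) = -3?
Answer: -2016 + 504*√6 ≈ -781.46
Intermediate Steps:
J = 4 - √6 (J = ((4 - √(2 + 4)) + 0)*(-3 + 4) = ((4 - √6) + 0)*1 = (4 - √6)*1 = 4 - √6 ≈ 1.5505)
((2*(-4))*J)*63 = ((2*(-4))*(4 - √6))*63 = -8*(4 - √6)*63 = (-32 + 8*√6)*63 = -2016 + 504*√6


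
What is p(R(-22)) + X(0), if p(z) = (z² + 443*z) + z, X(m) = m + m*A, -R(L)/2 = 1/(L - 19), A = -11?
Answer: 36412/1681 ≈ 21.661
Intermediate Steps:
R(L) = -2/(-19 + L) (R(L) = -2/(L - 19) = -2/(-19 + L))
X(m) = -10*m (X(m) = m + m*(-11) = m - 11*m = -10*m)
p(z) = z² + 444*z
p(R(-22)) + X(0) = (-2/(-19 - 22))*(444 - 2/(-19 - 22)) - 10*0 = (-2/(-41))*(444 - 2/(-41)) + 0 = (-2*(-1/41))*(444 - 2*(-1/41)) + 0 = 2*(444 + 2/41)/41 + 0 = (2/41)*(18206/41) + 0 = 36412/1681 + 0 = 36412/1681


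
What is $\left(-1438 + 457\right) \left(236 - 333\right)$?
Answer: $95157$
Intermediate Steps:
$\left(-1438 + 457\right) \left(236 - 333\right) = \left(-981\right) \left(-97\right) = 95157$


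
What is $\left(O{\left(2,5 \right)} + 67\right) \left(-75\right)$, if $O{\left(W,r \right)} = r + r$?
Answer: $-5775$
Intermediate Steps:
$O{\left(W,r \right)} = 2 r$
$\left(O{\left(2,5 \right)} + 67\right) \left(-75\right) = \left(2 \cdot 5 + 67\right) \left(-75\right) = \left(10 + 67\right) \left(-75\right) = 77 \left(-75\right) = -5775$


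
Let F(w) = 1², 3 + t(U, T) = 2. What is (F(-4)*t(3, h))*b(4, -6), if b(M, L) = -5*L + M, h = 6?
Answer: -34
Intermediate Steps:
t(U, T) = -1 (t(U, T) = -3 + 2 = -1)
F(w) = 1
b(M, L) = M - 5*L
(F(-4)*t(3, h))*b(4, -6) = (1*(-1))*(4 - 5*(-6)) = -(4 + 30) = -1*34 = -34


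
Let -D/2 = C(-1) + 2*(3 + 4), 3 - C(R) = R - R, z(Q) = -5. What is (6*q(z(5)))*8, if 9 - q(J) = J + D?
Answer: 2304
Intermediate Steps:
C(R) = 3 (C(R) = 3 - (R - R) = 3 - 1*0 = 3 + 0 = 3)
D = -34 (D = -2*(3 + 2*(3 + 4)) = -2*(3 + 2*7) = -2*(3 + 14) = -2*17 = -34)
q(J) = 43 - J (q(J) = 9 - (J - 34) = 9 - (-34 + J) = 9 + (34 - J) = 43 - J)
(6*q(z(5)))*8 = (6*(43 - 1*(-5)))*8 = (6*(43 + 5))*8 = (6*48)*8 = 288*8 = 2304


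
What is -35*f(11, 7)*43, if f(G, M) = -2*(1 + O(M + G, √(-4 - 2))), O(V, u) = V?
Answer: 57190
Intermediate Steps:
f(G, M) = -2 - 2*G - 2*M (f(G, M) = -2*(1 + (M + G)) = -2*(1 + (G + M)) = -2*(1 + G + M) = -2 - 2*G - 2*M)
-35*f(11, 7)*43 = -35*(-2 - 2*11 - 2*7)*43 = -35*(-2 - 22 - 14)*43 = -35*(-38)*43 = 1330*43 = 57190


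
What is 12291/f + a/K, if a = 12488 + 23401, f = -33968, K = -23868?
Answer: -126036595/67562352 ≈ -1.8655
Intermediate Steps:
a = 35889
12291/f + a/K = 12291/(-33968) + 35889/(-23868) = 12291*(-1/33968) + 35889*(-1/23868) = -12291/33968 - 11963/7956 = -126036595/67562352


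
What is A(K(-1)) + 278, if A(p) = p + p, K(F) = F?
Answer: 276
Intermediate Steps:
A(p) = 2*p
A(K(-1)) + 278 = 2*(-1) + 278 = -2 + 278 = 276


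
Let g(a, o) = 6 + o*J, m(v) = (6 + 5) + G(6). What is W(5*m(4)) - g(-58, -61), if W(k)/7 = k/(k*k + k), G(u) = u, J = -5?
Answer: -26739/86 ≈ -310.92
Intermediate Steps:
m(v) = 17 (m(v) = (6 + 5) + 6 = 11 + 6 = 17)
g(a, o) = 6 - 5*o (g(a, o) = 6 + o*(-5) = 6 - 5*o)
W(k) = 7*k/(k + k²) (W(k) = 7*(k/(k*k + k)) = 7*(k/(k² + k)) = 7*(k/(k + k²)) = 7*k/(k + k²))
W(5*m(4)) - g(-58, -61) = 7/(1 + 5*17) - (6 - 5*(-61)) = 7/(1 + 85) - (6 + 305) = 7/86 - 1*311 = 7*(1/86) - 311 = 7/86 - 311 = -26739/86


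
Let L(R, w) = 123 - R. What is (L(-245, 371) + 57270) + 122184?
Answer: 179822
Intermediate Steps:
(L(-245, 371) + 57270) + 122184 = ((123 - 1*(-245)) + 57270) + 122184 = ((123 + 245) + 57270) + 122184 = (368 + 57270) + 122184 = 57638 + 122184 = 179822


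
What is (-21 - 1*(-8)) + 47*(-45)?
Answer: -2128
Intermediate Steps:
(-21 - 1*(-8)) + 47*(-45) = (-21 + 8) - 2115 = -13 - 2115 = -2128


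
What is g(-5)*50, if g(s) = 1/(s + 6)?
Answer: 50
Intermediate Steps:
g(s) = 1/(6 + s)
g(-5)*50 = 50/(6 - 5) = 50/1 = 1*50 = 50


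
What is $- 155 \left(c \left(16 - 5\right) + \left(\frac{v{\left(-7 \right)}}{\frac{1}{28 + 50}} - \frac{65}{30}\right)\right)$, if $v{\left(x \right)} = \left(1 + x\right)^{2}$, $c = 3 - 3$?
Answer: $- \frac{2609425}{6} \approx -4.349 \cdot 10^{5}$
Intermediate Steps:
$c = 0$ ($c = 3 - 3 = 0$)
$- 155 \left(c \left(16 - 5\right) + \left(\frac{v{\left(-7 \right)}}{\frac{1}{28 + 50}} - \frac{65}{30}\right)\right) = - 155 \left(0 \left(16 - 5\right) - \left(\frac{13}{6} - \frac{\left(1 - 7\right)^{2}}{\frac{1}{28 + 50}}\right)\right) = - 155 \left(0 \cdot 11 - \left(\frac{13}{6} - \frac{\left(-6\right)^{2}}{\frac{1}{78}}\right)\right) = - 155 \left(0 - \left(\frac{13}{6} - 36 \frac{1}{\frac{1}{78}}\right)\right) = - 155 \left(0 + \left(36 \cdot 78 - \frac{13}{6}\right)\right) = - 155 \left(0 + \left(2808 - \frac{13}{6}\right)\right) = - 155 \left(0 + \frac{16835}{6}\right) = \left(-155\right) \frac{16835}{6} = - \frac{2609425}{6}$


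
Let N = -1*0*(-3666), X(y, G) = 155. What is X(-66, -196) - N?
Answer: 155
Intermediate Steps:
N = 0 (N = 0*(-3666) = 0)
X(-66, -196) - N = 155 - 1*0 = 155 + 0 = 155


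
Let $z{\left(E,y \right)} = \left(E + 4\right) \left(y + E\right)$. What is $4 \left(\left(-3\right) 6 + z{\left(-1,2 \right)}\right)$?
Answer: $-60$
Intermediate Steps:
$z{\left(E,y \right)} = \left(4 + E\right) \left(E + y\right)$
$4 \left(\left(-3\right) 6 + z{\left(-1,2 \right)}\right) = 4 \left(\left(-3\right) 6 + \left(\left(-1\right)^{2} + 4 \left(-1\right) + 4 \cdot 2 - 2\right)\right) = 4 \left(-18 + \left(1 - 4 + 8 - 2\right)\right) = 4 \left(-18 + 3\right) = 4 \left(-15\right) = -60$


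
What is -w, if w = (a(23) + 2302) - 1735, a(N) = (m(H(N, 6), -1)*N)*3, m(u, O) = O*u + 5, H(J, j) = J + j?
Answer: 1089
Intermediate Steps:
m(u, O) = 5 + O*u
a(N) = 3*N*(-1 - N) (a(N) = ((5 - (N + 6))*N)*3 = ((5 - (6 + N))*N)*3 = ((5 + (-6 - N))*N)*3 = ((-1 - N)*N)*3 = (N*(-1 - N))*3 = 3*N*(-1 - N))
w = -1089 (w = (-3*23*(1 + 23) + 2302) - 1735 = (-3*23*24 + 2302) - 1735 = (-1656 + 2302) - 1735 = 646 - 1735 = -1089)
-w = -1*(-1089) = 1089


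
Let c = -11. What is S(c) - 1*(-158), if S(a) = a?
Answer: 147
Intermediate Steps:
S(c) - 1*(-158) = -11 - 1*(-158) = -11 + 158 = 147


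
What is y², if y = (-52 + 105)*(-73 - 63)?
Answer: 51955264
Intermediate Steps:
y = -7208 (y = 53*(-136) = -7208)
y² = (-7208)² = 51955264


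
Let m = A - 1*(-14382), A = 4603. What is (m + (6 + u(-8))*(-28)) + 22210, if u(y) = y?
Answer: 41251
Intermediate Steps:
m = 18985 (m = 4603 - 1*(-14382) = 4603 + 14382 = 18985)
(m + (6 + u(-8))*(-28)) + 22210 = (18985 + (6 - 8)*(-28)) + 22210 = (18985 - 2*(-28)) + 22210 = (18985 + 56) + 22210 = 19041 + 22210 = 41251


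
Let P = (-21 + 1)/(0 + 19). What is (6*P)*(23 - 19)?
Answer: -480/19 ≈ -25.263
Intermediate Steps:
P = -20/19 ≈ -1.0526
(6*P)*(23 - 19) = (6*(-20/19))*(23 - 19) = -120/19*4 = -480/19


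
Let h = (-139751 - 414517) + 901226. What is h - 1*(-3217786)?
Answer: 3564744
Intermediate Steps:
h = 346958 (h = -554268 + 901226 = 346958)
h - 1*(-3217786) = 346958 - 1*(-3217786) = 346958 + 3217786 = 3564744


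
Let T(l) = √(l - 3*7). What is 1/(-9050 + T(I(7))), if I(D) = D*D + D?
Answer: -1810/16380493 - √35/81902465 ≈ -0.00011057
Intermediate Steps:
I(D) = D + D² (I(D) = D² + D = D + D²)
T(l) = √(-21 + l) (T(l) = √(l - 21) = √(-21 + l))
1/(-9050 + T(I(7))) = 1/(-9050 + √(-21 + 7*(1 + 7))) = 1/(-9050 + √(-21 + 7*8)) = 1/(-9050 + √(-21 + 56)) = 1/(-9050 + √35)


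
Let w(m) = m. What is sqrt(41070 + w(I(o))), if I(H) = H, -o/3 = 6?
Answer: 2*sqrt(10263) ≈ 202.61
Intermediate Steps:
o = -18 (o = -3*6 = -18)
sqrt(41070 + w(I(o))) = sqrt(41070 - 18) = sqrt(41052) = 2*sqrt(10263)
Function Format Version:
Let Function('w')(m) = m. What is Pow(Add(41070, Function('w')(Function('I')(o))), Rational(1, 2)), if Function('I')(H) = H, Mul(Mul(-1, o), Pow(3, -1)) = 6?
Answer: Mul(2, Pow(10263, Rational(1, 2))) ≈ 202.61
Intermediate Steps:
o = -18 (o = Mul(-3, 6) = -18)
Pow(Add(41070, Function('w')(Function('I')(o))), Rational(1, 2)) = Pow(Add(41070, -18), Rational(1, 2)) = Pow(41052, Rational(1, 2)) = Mul(2, Pow(10263, Rational(1, 2)))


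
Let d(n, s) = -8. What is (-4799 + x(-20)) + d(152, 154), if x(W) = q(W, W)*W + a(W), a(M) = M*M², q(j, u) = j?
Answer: -12407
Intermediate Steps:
a(M) = M³
x(W) = W² + W³ (x(W) = W*W + W³ = W² + W³)
(-4799 + x(-20)) + d(152, 154) = (-4799 + (-20)²*(1 - 20)) - 8 = (-4799 + 400*(-19)) - 8 = (-4799 - 7600) - 8 = -12399 - 8 = -12407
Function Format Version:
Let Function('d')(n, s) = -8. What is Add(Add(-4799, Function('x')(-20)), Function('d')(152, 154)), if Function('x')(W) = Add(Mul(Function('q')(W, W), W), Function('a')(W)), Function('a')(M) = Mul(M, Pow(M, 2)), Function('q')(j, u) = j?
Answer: -12407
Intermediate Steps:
Function('a')(M) = Pow(M, 3)
Function('x')(W) = Add(Pow(W, 2), Pow(W, 3)) (Function('x')(W) = Add(Mul(W, W), Pow(W, 3)) = Add(Pow(W, 2), Pow(W, 3)))
Add(Add(-4799, Function('x')(-20)), Function('d')(152, 154)) = Add(Add(-4799, Mul(Pow(-20, 2), Add(1, -20))), -8) = Add(Add(-4799, Mul(400, -19)), -8) = Add(Add(-4799, -7600), -8) = Add(-12399, -8) = -12407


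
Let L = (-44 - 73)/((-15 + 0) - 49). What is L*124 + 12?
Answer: 3819/16 ≈ 238.69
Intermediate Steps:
L = 117/64 (L = -117/(-15 - 49) = -117/(-64) = -117*(-1/64) = 117/64 ≈ 1.8281)
L*124 + 12 = (117/64)*124 + 12 = 3627/16 + 12 = 3819/16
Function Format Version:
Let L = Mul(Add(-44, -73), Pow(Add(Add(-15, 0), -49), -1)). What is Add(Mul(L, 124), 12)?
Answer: Rational(3819, 16) ≈ 238.69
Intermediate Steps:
L = Rational(117, 64) (L = Mul(-117, Pow(Add(-15, -49), -1)) = Mul(-117, Pow(-64, -1)) = Mul(-117, Rational(-1, 64)) = Rational(117, 64) ≈ 1.8281)
Add(Mul(L, 124), 12) = Add(Mul(Rational(117, 64), 124), 12) = Add(Rational(3627, 16), 12) = Rational(3819, 16)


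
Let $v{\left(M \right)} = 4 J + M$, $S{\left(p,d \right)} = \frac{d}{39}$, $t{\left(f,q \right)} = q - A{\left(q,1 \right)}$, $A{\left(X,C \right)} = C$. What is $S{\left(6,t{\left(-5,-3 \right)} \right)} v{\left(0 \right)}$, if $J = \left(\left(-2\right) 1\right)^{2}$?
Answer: $- \frac{64}{39} \approx -1.641$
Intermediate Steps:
$t{\left(f,q \right)} = -1 + q$ ($t{\left(f,q \right)} = q - 1 = -1 + q$)
$J = 4$ ($J = \left(-2\right)^{2} = 4$)
$S{\left(p,d \right)} = \frac{d}{39}$ ($S{\left(p,d \right)} = d \frac{1}{39} = \frac{d}{39}$)
$v{\left(M \right)} = 16 + M$ ($v{\left(M \right)} = 4 \cdot 4 + M = 16 + M$)
$S{\left(6,t{\left(-5,-3 \right)} \right)} v{\left(0 \right)} = \frac{-1 - 3}{39} \left(16 + 0\right) = \frac{1}{39} \left(-4\right) 16 = \left(- \frac{4}{39}\right) 16 = - \frac{64}{39}$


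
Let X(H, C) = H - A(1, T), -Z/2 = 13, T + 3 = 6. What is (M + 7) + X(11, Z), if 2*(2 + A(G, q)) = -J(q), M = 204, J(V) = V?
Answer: 451/2 ≈ 225.50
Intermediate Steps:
T = 3 (T = -3 + 6 = 3)
A(G, q) = -2 - q/2 (A(G, q) = -2 + (-q)/2 = -2 - q/2)
Z = -26 (Z = -2*13 = -26)
X(H, C) = 7/2 + H (X(H, C) = H - (-2 - ½*3) = H - (-2 - 3/2) = H - 1*(-7/2) = H + 7/2 = 7/2 + H)
(M + 7) + X(11, Z) = (204 + 7) + (7/2 + 11) = 211 + 29/2 = 451/2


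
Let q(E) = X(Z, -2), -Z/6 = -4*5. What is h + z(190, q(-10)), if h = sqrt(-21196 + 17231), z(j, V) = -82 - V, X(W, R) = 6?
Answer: -88 + I*sqrt(3965) ≈ -88.0 + 62.968*I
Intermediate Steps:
Z = 120 (Z = -(-24)*5 = -6*(-20) = 120)
q(E) = 6
h = I*sqrt(3965) (h = sqrt(-3965) = I*sqrt(3965) ≈ 62.968*I)
h + z(190, q(-10)) = I*sqrt(3965) + (-82 - 1*6) = I*sqrt(3965) + (-82 - 6) = I*sqrt(3965) - 88 = -88 + I*sqrt(3965)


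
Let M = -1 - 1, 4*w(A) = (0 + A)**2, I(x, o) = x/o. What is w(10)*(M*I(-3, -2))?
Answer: -75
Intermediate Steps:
w(A) = A**2/4 (w(A) = (0 + A)**2/4 = A**2/4)
M = -2
w(10)*(M*I(-3, -2)) = ((1/4)*10**2)*(-(-6)/(-2)) = ((1/4)*100)*(-(-6)*(-1)/2) = 25*(-2*3/2) = 25*(-3) = -75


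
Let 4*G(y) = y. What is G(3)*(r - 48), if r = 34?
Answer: -21/2 ≈ -10.500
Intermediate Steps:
G(y) = y/4
G(3)*(r - 48) = ((¼)*3)*(34 - 48) = (¾)*(-14) = -21/2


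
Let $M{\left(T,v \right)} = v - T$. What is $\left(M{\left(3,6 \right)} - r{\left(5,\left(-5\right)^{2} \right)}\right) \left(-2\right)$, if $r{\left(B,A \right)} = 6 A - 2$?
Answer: $290$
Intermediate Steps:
$r{\left(B,A \right)} = -2 + 6 A$
$\left(M{\left(3,6 \right)} - r{\left(5,\left(-5\right)^{2} \right)}\right) \left(-2\right) = \left(\left(6 - 3\right) - \left(-2 + 6 \left(-5\right)^{2}\right)\right) \left(-2\right) = \left(\left(6 - 3\right) - \left(-2 + 6 \cdot 25\right)\right) \left(-2\right) = \left(3 - \left(-2 + 150\right)\right) \left(-2\right) = \left(3 - 148\right) \left(-2\right) = \left(-145\right) \left(-2\right) = 290$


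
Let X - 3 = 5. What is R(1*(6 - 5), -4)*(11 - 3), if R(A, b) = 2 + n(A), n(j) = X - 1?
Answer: 72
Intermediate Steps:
X = 8 (X = 3 + 5 = 8)
n(j) = 7 (n(j) = 8 - 1 = 7)
R(A, b) = 9 (R(A, b) = 2 + 7 = 9)
R(1*(6 - 5), -4)*(11 - 3) = 9*(11 - 3) = 9*8 = 72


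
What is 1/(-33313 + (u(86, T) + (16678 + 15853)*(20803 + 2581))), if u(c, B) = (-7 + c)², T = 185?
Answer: 1/760677832 ≈ 1.3146e-9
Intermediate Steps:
1/(-33313 + (u(86, T) + (16678 + 15853)*(20803 + 2581))) = 1/(-33313 + ((-7 + 86)² + (16678 + 15853)*(20803 + 2581))) = 1/(-33313 + (79² + 32531*23384)) = 1/(-33313 + (6241 + 760704904)) = 1/(-33313 + 760711145) = 1/760677832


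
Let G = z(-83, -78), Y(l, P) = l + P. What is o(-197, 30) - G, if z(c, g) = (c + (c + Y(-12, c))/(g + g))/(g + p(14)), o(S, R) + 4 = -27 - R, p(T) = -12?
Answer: -86921/1404 ≈ -61.910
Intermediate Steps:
Y(l, P) = P + l
o(S, R) = -31 - R (o(S, R) = -4 + (-27 - R) = -31 - R)
z(c, g) = (c + (-12 + 2*c)/(2*g))/(-12 + g) (z(c, g) = (c + (c + (c - 12))/(g + g))/(g - 12) = (c + (c + (-12 + c))/((2*g)))/(-12 + g) = (c + (-12 + 2*c)*(1/(2*g)))/(-12 + g) = (c + (-12 + 2*c)/(2*g))/(-12 + g))
G = 1277/1404 (G = (-6 - 83 - 83*(-78))/((-78)*(-12 - 78)) = -1/78*(-6 - 83 + 6474)/(-90) = -1/78*(-1/90)*6385 = 1277/1404 ≈ 0.90954)
o(-197, 30) - G = (-31 - 1*30) - 1*1277/1404 = (-31 - 30) - 1277/1404 = -61 - 1277/1404 = -86921/1404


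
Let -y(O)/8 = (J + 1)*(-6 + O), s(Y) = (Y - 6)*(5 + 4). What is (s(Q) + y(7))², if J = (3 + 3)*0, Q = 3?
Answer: 1225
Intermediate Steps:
J = 0 (J = 6*0 = 0)
s(Y) = -54 + 9*Y (s(Y) = (-6 + Y)*9 = -54 + 9*Y)
y(O) = 48 - 8*O (y(O) = -8*(0 + 1)*(-6 + O) = -8*(-6 + O) = 48 - 8*O)
(s(Q) + y(7))² = ((-54 + 9*3) + (48 - 8*7))² = ((-54 + 27) + (48 - 56))² = (-27 - 8)² = (-35)² = 1225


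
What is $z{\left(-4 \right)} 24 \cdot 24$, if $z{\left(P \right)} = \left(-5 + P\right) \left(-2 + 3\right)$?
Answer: $-5184$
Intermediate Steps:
$z{\left(P \right)} = -5 + P$ ($z{\left(P \right)} = \left(-5 + P\right) 1 = -5 + P$)
$z{\left(-4 \right)} 24 \cdot 24 = \left(-5 - 4\right) 24 \cdot 24 = \left(-9\right) 24 \cdot 24 = \left(-216\right) 24 = -5184$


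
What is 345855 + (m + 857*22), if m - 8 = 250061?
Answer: 614778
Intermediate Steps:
m = 250069 (m = 8 + 250061 = 250069)
345855 + (m + 857*22) = 345855 + (250069 + 857*22) = 345855 + (250069 + 18854) = 345855 + 268923 = 614778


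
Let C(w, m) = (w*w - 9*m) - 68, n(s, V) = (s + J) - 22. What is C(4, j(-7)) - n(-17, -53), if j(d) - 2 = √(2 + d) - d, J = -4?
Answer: -90 - 9*I*√5 ≈ -90.0 - 20.125*I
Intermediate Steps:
n(s, V) = -26 + s (n(s, V) = (s - 4) - 22 = (-4 + s) - 22 = -26 + s)
j(d) = 2 + √(2 + d) - d (j(d) = 2 + (√(2 + d) - d) = 2 + √(2 + d) - d)
C(w, m) = -68 + w² - 9*m (C(w, m) = (w² - 9*m) - 68 = -68 + w² - 9*m)
C(4, j(-7)) - n(-17, -53) = (-68 + 4² - 9*(2 + √(2 - 7) - 1*(-7))) - (-26 - 17) = (-68 + 16 - 9*(2 + √(-5) + 7)) - 1*(-43) = (-68 + 16 - 9*(2 + I*√5 + 7)) + 43 = (-68 + 16 - 9*(9 + I*√5)) + 43 = (-68 + 16 + (-81 - 9*I*√5)) + 43 = (-133 - 9*I*√5) + 43 = -90 - 9*I*√5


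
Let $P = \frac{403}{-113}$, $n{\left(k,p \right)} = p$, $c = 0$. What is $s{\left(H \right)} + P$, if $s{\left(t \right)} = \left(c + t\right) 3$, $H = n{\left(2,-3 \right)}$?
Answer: $- \frac{1420}{113} \approx -12.566$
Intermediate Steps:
$H = -3$
$s{\left(t \right)} = 3 t$ ($s{\left(t \right)} = \left(0 + t\right) 3 = t 3 = 3 t$)
$P = - \frac{403}{113}$ ($P = 403 \left(- \frac{1}{113}\right) = - \frac{403}{113} \approx -3.5664$)
$s{\left(H \right)} + P = 3 \left(-3\right) - \frac{403}{113} = -9 - \frac{403}{113} = - \frac{1420}{113}$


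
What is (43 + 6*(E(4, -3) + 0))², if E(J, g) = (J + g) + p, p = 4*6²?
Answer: 833569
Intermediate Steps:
p = 144 (p = 4*36 = 144)
E(J, g) = 144 + J + g (E(J, g) = (J + g) + 144 = 144 + J + g)
(43 + 6*(E(4, -3) + 0))² = (43 + 6*((144 + 4 - 3) + 0))² = (43 + 6*(145 + 0))² = (43 + 6*145)² = (43 + 870)² = 913² = 833569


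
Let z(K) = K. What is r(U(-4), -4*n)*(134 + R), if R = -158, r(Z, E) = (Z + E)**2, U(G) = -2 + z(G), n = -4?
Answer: -2400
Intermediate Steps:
U(G) = -2 + G
r(Z, E) = (E + Z)**2
r(U(-4), -4*n)*(134 + R) = (-4*(-4) + (-2 - 4))**2*(134 - 158) = (16 - 6)**2*(-24) = 10**2*(-24) = 100*(-24) = -2400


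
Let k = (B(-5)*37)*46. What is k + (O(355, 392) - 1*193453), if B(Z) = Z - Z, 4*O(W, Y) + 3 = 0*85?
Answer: -773815/4 ≈ -1.9345e+5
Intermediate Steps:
O(W, Y) = -3/4 (O(W, Y) = -3/4 + (0*85)/4 = -3/4 + (1/4)*0 = -3/4 + 0 = -3/4)
B(Z) = 0
k = 0 (k = (0*37)*46 = 0*46 = 0)
k + (O(355, 392) - 1*193453) = 0 + (-3/4 - 1*193453) = 0 + (-3/4 - 193453) = 0 - 773815/4 = -773815/4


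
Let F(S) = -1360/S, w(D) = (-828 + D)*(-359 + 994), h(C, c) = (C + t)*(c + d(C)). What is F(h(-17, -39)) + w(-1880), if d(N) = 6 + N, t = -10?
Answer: -232143436/135 ≈ -1.7196e+6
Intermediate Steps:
h(C, c) = (-10 + C)*(6 + C + c) (h(C, c) = (C - 10)*(c + (6 + C)) = (-10 + C)*(6 + C + c))
w(D) = -525780 + 635*D (w(D) = (-828 + D)*635 = -525780 + 635*D)
F(h(-17, -39)) + w(-1880) = -1360/(-60 + (-17)² - 10*(-39) - 4*(-17) - 17*(-39)) + (-525780 + 635*(-1880)) = -1360/(-60 + 289 + 390 + 68 + 663) + (-525780 - 1193800) = -1360/1350 - 1719580 = -1360*1/1350 - 1719580 = -136/135 - 1719580 = -232143436/135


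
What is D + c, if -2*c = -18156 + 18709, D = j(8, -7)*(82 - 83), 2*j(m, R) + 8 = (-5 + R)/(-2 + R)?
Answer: -1639/6 ≈ -273.17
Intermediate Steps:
j(m, R) = -4 + (-5 + R)/(2*(-2 + R)) (j(m, R) = -4 + ((-5 + R)/(-2 + R))/2 = -4 + (-5 + R)/(2*(-2 + R)))
D = 10/3 (D = ((11 - 7*(-7))/(2*(-2 - 7)))*(82 - 83) = ((½)*(11 + 49)/(-9))*(-1) = ((½)*(-⅑)*60)*(-1) = -10/3*(-1) = 10/3 ≈ 3.3333)
c = -553/2 (c = -(-18156 + 18709)/2 = -½*553 = -553/2 ≈ -276.50)
D + c = 10/3 - 553/2 = -1639/6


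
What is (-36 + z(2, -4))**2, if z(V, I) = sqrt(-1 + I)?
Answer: (36 - I*sqrt(5))**2 ≈ 1291.0 - 161.0*I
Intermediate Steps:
(-36 + z(2, -4))**2 = (-36 + sqrt(-1 - 4))**2 = (-36 + sqrt(-5))**2 = (-36 + I*sqrt(5))**2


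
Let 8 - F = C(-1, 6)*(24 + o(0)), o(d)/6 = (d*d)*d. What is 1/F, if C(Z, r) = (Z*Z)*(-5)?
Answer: 1/128 ≈ 0.0078125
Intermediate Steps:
o(d) = 6*d**3 (o(d) = 6*((d*d)*d) = 6*(d**2*d) = 6*d**3)
C(Z, r) = -5*Z**2 (C(Z, r) = Z**2*(-5) = -5*Z**2)
F = 128 (F = 8 - (-5*(-1)**2)*(24 + 6*0**3) = 8 - (-5*1)*(24 + 6*0) = 8 - (-5)*(24 + 0) = 8 - (-5)*24 = 8 - 1*(-120) = 8 + 120 = 128)
1/F = 1/128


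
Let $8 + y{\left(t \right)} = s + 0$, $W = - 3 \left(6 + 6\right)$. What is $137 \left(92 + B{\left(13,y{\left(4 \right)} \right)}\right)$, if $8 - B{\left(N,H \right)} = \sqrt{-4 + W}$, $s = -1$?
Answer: $13700 - 274 i \sqrt{10} \approx 13700.0 - 866.46 i$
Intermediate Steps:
$W = -36$ ($W = \left(-3\right) 12 = -36$)
$y{\left(t \right)} = -9$ ($y{\left(t \right)} = -8 + \left(-1 + 0\right) = -8 - 1 = -9$)
$B{\left(N,H \right)} = 8 - 2 i \sqrt{10}$ ($B{\left(N,H \right)} = 8 - \sqrt{-4 - 36} = 8 - \sqrt{-40} = 8 - 2 i \sqrt{10}$)
$137 \left(92 + B{\left(13,y{\left(4 \right)} \right)}\right) = 137 \left(92 + \left(8 - 2 i \sqrt{10}\right)\right) = 137 \left(100 - 2 i \sqrt{10}\right) = 13700 - 274 i \sqrt{10}$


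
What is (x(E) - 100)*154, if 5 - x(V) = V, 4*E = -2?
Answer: -14553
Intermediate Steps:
E = -½ (E = (¼)*(-2) = -½ ≈ -0.50000)
x(V) = 5 - V
(x(E) - 100)*154 = ((5 - 1*(-½)) - 100)*154 = ((5 + ½) - 100)*154 = (11/2 - 100)*154 = -189/2*154 = -14553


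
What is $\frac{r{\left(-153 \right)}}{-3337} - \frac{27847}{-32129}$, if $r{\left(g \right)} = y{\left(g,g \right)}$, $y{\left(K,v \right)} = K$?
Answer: $\frac{97841176}{107214473} \approx 0.91257$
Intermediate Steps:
$r{\left(g \right)} = g$
$\frac{r{\left(-153 \right)}}{-3337} - \frac{27847}{-32129} = - \frac{153}{-3337} - \frac{27847}{-32129} = \left(-153\right) \left(- \frac{1}{3337}\right) - - \frac{27847}{32129} = \frac{153}{3337} + \frac{27847}{32129} = \frac{97841176}{107214473}$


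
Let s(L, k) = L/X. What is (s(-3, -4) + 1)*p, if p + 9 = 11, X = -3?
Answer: 4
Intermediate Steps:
s(L, k) = -L/3 (s(L, k) = L/(-3) = L*(-⅓) = -L/3)
p = 2 (p = -9 + 11 = 2)
(s(-3, -4) + 1)*p = (-⅓*(-3) + 1)*2 = (1 + 1)*2 = 2*2 = 4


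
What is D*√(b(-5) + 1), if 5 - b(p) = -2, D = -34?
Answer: -68*√2 ≈ -96.167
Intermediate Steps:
b(p) = 7 (b(p) = 5 - 1*(-2) = 5 + 2 = 7)
D*√(b(-5) + 1) = -34*√(7 + 1) = -68*√2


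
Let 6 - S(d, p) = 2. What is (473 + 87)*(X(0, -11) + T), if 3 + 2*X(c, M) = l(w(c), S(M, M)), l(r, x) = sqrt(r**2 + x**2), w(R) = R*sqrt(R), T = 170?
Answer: 95480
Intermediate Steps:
w(R) = R**(3/2)
S(d, p) = 4 (S(d, p) = 6 - 1*2 = 6 - 2 = 4)
X(c, M) = -3/2 + sqrt(16 + c**3)/2 (X(c, M) = -3/2 + sqrt((c**(3/2))**2 + 4**2)/2 = -3/2 + sqrt(c**3 + 16)/2 = -3/2 + sqrt(16 + c**3)/2)
(473 + 87)*(X(0, -11) + T) = (473 + 87)*((-3/2 + sqrt(16 + 0**3)/2) + 170) = 560*((-3/2 + sqrt(16 + 0)/2) + 170) = 560*((-3/2 + sqrt(16)/2) + 170) = 560*((-3/2 + (1/2)*4) + 170) = 560*((-3/2 + 2) + 170) = 560*(1/2 + 170) = 560*(341/2) = 95480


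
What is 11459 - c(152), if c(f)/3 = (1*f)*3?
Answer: 10091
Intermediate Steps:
c(f) = 9*f (c(f) = 3*((1*f)*3) = 3*(f*3) = 3*(3*f) = 9*f)
11459 - c(152) = 11459 - 9*152 = 11459 - 1*1368 = 11459 - 1368 = 10091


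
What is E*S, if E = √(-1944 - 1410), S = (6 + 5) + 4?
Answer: 15*I*√3354 ≈ 868.71*I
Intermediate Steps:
S = 15 (S = 11 + 4 = 15)
E = I*√3354 (E = √(-3354) = I*√3354 ≈ 57.914*I)
E*S = (I*√3354)*15 = 15*I*√3354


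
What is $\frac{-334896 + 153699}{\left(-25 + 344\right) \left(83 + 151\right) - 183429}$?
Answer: $\frac{2237}{1343} \approx 1.6657$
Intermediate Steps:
$\frac{-334896 + 153699}{\left(-25 + 344\right) \left(83 + 151\right) - 183429} = - \frac{181197}{319 \cdot 234 - 183429} = - \frac{181197}{74646 - 183429} = - \frac{181197}{-108783} = \left(-181197\right) \left(- \frac{1}{108783}\right) = \frac{2237}{1343}$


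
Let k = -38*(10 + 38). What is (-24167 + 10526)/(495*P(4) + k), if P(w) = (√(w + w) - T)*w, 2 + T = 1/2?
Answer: 868477/1669438 - 1500510*√2/834719 ≈ -2.0220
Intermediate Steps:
T = -3/2 (T = -2 + 1/2 = -2 + ½ = -3/2 ≈ -1.5000)
k = -1824 (k = -38*48 = -1824)
P(w) = w*(3/2 + √2*√w) (P(w) = (√(w + w) - 1*(-3/2))*w = (√(2*w) + 3/2)*w = (√2*√w + 3/2)*w = (3/2 + √2*√w)*w = w*(3/2 + √2*√w))
(-24167 + 10526)/(495*P(4) + k) = (-24167 + 10526)/(495*((3/2)*4 + √2*4^(3/2)) - 1824) = -13641/(495*(6 + √2*8) - 1824) = -13641/(495*(6 + 8*√2) - 1824) = -13641/((2970 + 3960*√2) - 1824) = -13641/(1146 + 3960*√2)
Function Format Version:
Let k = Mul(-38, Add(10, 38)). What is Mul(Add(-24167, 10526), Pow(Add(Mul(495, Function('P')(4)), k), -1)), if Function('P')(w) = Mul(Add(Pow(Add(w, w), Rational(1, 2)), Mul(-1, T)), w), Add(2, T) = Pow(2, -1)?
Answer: Add(Rational(868477, 1669438), Mul(Rational(-1500510, 834719), Pow(2, Rational(1, 2)))) ≈ -2.0220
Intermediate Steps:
T = Rational(-3, 2) (T = Add(-2, Pow(2, -1)) = Add(-2, Rational(1, 2)) = Rational(-3, 2) ≈ -1.5000)
k = -1824 (k = Mul(-38, 48) = -1824)
Function('P')(w) = Mul(w, Add(Rational(3, 2), Mul(Pow(2, Rational(1, 2)), Pow(w, Rational(1, 2))))) (Function('P')(w) = Mul(Add(Pow(Add(w, w), Rational(1, 2)), Mul(-1, Rational(-3, 2))), w) = Mul(Add(Pow(Mul(2, w), Rational(1, 2)), Rational(3, 2)), w) = Mul(Add(Mul(Pow(2, Rational(1, 2)), Pow(w, Rational(1, 2))), Rational(3, 2)), w) = Mul(Add(Rational(3, 2), Mul(Pow(2, Rational(1, 2)), Pow(w, Rational(1, 2)))), w) = Mul(w, Add(Rational(3, 2), Mul(Pow(2, Rational(1, 2)), Pow(w, Rational(1, 2))))))
Mul(Add(-24167, 10526), Pow(Add(Mul(495, Function('P')(4)), k), -1)) = Mul(Add(-24167, 10526), Pow(Add(Mul(495, Add(Mul(Rational(3, 2), 4), Mul(Pow(2, Rational(1, 2)), Pow(4, Rational(3, 2))))), -1824), -1)) = Mul(-13641, Pow(Add(Mul(495, Add(6, Mul(Pow(2, Rational(1, 2)), 8))), -1824), -1)) = Mul(-13641, Pow(Add(Mul(495, Add(6, Mul(8, Pow(2, Rational(1, 2))))), -1824), -1)) = Mul(-13641, Pow(Add(Add(2970, Mul(3960, Pow(2, Rational(1, 2)))), -1824), -1)) = Mul(-13641, Pow(Add(1146, Mul(3960, Pow(2, Rational(1, 2)))), -1))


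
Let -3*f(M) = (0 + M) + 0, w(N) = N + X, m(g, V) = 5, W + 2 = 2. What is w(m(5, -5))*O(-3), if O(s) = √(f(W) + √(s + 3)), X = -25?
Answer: 0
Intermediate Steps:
W = 0 (W = -2 + 2 = 0)
w(N) = -25 + N (w(N) = N - 25 = -25 + N)
f(M) = -M/3 (f(M) = -((0 + M) + 0)/3 = -(M + 0)/3 = -M/3)
O(s) = (3 + s)^(¼) (O(s) = √(-⅓*0 + √(s + 3)) = √(0 + √(3 + s)) = √(√(3 + s)) = (3 + s)^(¼))
w(m(5, -5))*O(-3) = (-25 + 5)*(3 - 3)^(¼) = -20*0^(¼) = -20*0 = 0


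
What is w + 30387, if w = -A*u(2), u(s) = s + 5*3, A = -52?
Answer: 31271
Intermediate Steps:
u(s) = 15 + s (u(s) = s + 15 = 15 + s)
w = 884 (w = -(-52)*(15 + 2) = -(-52)*17 = -1*(-884) = 884)
w + 30387 = 884 + 30387 = 31271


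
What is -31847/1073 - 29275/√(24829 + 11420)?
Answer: -31847/1073 - 29275*√36249/36249 ≈ -183.44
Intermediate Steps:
-31847/1073 - 29275/√(24829 + 11420) = -31847*1/1073 - 29275*√36249/36249 = -31847/1073 - 29275*√36249/36249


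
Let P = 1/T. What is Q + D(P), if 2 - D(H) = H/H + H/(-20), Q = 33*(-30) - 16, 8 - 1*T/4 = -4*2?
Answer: -1286399/1280 ≈ -1005.0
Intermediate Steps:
T = 64 (T = 32 - (-16)*2 = 32 - 4*(-8) = 32 + 32 = 64)
Q = -1006 (Q = -990 - 16 = -1006)
P = 1/64 ≈ 0.015625
D(H) = 1 + H/20 (D(H) = 2 - (H/H + H/(-20)) = 2 - (1 + H*(-1/20)) = 2 - (1 - H/20) = 2 + (-1 + H/20) = 1 + H/20)
Q + D(P) = -1006 + (1 + (1/20)*(1/64)) = -1006 + (1 + 1/1280) = -1006 + 1281/1280 = -1286399/1280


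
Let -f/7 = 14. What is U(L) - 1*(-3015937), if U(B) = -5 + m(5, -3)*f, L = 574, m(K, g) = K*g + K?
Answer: 3016912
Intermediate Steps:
m(K, g) = K + K*g
f = -98 (f = -7*14 = -98)
U(B) = 975 (U(B) = -5 + (5*(1 - 3))*(-98) = -5 + (5*(-2))*(-98) = -5 - 10*(-98) = -5 + 980 = 975)
U(L) - 1*(-3015937) = 975 - 1*(-3015937) = 975 + 3015937 = 3016912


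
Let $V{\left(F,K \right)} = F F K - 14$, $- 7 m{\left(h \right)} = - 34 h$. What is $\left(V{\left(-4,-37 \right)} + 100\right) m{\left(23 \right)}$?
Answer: $- \frac{395692}{7} \approx -56527.0$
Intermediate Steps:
$m{\left(h \right)} = \frac{34 h}{7}$ ($m{\left(h \right)} = - \frac{\left(-34\right) h}{7} = \frac{34 h}{7}$)
$V{\left(F,K \right)} = -14 + K F^{2}$ ($V{\left(F,K \right)} = F^{2} K - 14 = K F^{2} - 14 = -14 + K F^{2}$)
$\left(V{\left(-4,-37 \right)} + 100\right) m{\left(23 \right)} = \left(\left(-14 - 37 \left(-4\right)^{2}\right) + 100\right) \frac{34}{7} \cdot 23 = \left(\left(-14 - 592\right) + 100\right) \frac{782}{7} = \left(-606 + 100\right) \frac{782}{7} = \left(-506\right) \frac{782}{7} = - \frac{395692}{7}$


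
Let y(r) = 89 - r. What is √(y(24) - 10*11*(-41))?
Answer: 5*√183 ≈ 67.639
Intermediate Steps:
√(y(24) - 10*11*(-41)) = √((89 - 1*24) - 10*11*(-41)) = √((89 - 24) - 110*(-41)) = √(65 + 4510) = √4575 = 5*√183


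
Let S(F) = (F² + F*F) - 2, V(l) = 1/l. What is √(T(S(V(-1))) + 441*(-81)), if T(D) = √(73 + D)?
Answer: √(-35721 + √73) ≈ 188.98*I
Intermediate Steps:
S(F) = -2 + 2*F² (S(F) = (F² + F²) - 2 = 2*F² - 2 = -2 + 2*F²)
√(T(S(V(-1))) + 441*(-81)) = √(√(73 + (-2 + 2*(1/(-1))²)) + 441*(-81)) = √(√(73 + (-2 + 2*(-1)²)) - 35721) = √(√(73 + (-2 + 2*1)) - 35721) = √(√(73 + (-2 + 2)) - 35721) = √(√(73 + 0) - 35721) = √(√73 - 35721) = √(-35721 + √73)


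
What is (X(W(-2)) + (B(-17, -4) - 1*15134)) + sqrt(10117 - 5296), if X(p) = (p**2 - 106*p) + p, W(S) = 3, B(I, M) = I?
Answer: -15457 + sqrt(4821) ≈ -15388.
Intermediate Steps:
X(p) = p**2 - 105*p
(X(W(-2)) + (B(-17, -4) - 1*15134)) + sqrt(10117 - 5296) = (3*(-105 + 3) + (-17 - 1*15134)) + sqrt(10117 - 5296) = (3*(-102) + (-17 - 15134)) + sqrt(4821) = (-306 - 15151) + sqrt(4821) = -15457 + sqrt(4821)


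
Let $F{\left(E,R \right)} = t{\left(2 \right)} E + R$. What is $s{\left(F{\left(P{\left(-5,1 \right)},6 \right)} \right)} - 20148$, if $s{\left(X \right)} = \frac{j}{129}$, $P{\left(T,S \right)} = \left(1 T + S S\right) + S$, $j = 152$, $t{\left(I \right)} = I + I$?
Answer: $- \frac{2598940}{129} \approx -20147.0$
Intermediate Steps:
$t{\left(I \right)} = 2 I$
$P{\left(T,S \right)} = S + T + S^{2}$ ($P{\left(T,S \right)} = \left(T + S^{2}\right) + S = S + T + S^{2}$)
$F{\left(E,R \right)} = R + 4 E$ ($F{\left(E,R \right)} = 2 \cdot 2 E + R = 4 E + R = R + 4 E$)
$s{\left(X \right)} = \frac{152}{129}$
$s{\left(F{\left(P{\left(-5,1 \right)},6 \right)} \right)} - 20148 = \frac{152}{129} - 20148 = - \frac{2598940}{129}$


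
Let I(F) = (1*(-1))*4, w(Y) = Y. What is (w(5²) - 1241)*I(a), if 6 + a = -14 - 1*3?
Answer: 4864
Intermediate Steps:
a = -23 (a = -6 + (-14 - 1*3) = -6 + (-14 - 3) = -6 - 17 = -23)
I(F) = -4 (I(F) = -1*4 = -4)
(w(5²) - 1241)*I(a) = (5² - 1241)*(-4) = (25 - 1241)*(-4) = -1216*(-4) = 4864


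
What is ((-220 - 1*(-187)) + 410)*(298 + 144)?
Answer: 166634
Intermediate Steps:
((-220 - 1*(-187)) + 410)*(298 + 144) = ((-220 + 187) + 410)*442 = (-33 + 410)*442 = 377*442 = 166634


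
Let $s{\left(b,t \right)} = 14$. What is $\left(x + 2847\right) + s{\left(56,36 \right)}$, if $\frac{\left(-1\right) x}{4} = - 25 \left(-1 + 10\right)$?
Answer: $3761$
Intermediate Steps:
$x = 900$ ($x = - 4 \left(- 25 \left(-1 + 10\right)\right) = - 4 \left(\left(-25\right) 9\right) = \left(-4\right) \left(-225\right) = 900$)
$\left(x + 2847\right) + s{\left(56,36 \right)} = \left(900 + 2847\right) + 14 = 3747 + 14 = 3761$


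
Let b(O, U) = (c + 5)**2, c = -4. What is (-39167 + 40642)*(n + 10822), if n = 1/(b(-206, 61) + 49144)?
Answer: 156894921345/9829 ≈ 1.5962e+7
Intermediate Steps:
b(O, U) = 1 (b(O, U) = (-4 + 5)**2 = 1**2 = 1)
n = 1/49145 (n = 1/(1 + 49144) = 1/49145 ≈ 2.0348e-5)
(-39167 + 40642)*(n + 10822) = (-39167 + 40642)*(1/49145 + 10822) = 1475*(531847191/49145) = 156894921345/9829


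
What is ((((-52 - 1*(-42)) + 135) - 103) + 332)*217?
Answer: 76818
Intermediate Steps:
((((-52 - 1*(-42)) + 135) - 103) + 332)*217 = ((((-52 + 42) + 135) - 103) + 332)*217 = (((-10 + 135) - 103) + 332)*217 = ((125 - 103) + 332)*217 = (22 + 332)*217 = 354*217 = 76818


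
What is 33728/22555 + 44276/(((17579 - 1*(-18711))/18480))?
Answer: 1845618691552/81852095 ≈ 22548.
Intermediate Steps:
33728/22555 + 44276/(((17579 - 1*(-18711))/18480)) = 33728*(1/22555) + 44276/(((17579 + 18711)*(1/18480))) = 33728/22555 + 44276/((36290*(1/18480))) = 33728/22555 + 44276/(3629/1848) = 33728/22555 + 44276*(1848/3629) = 33728/22555 + 81822048/3629 = 1845618691552/81852095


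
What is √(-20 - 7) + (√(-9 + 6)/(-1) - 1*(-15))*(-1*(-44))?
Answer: 660 - 41*I*√3 ≈ 660.0 - 71.014*I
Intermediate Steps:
√(-20 - 7) + (√(-9 + 6)/(-1) - 1*(-15))*(-1*(-44)) = √(-27) + (√(-3)*(-1) + 15)*44 = 3*I*√3 + ((I*√3)*(-1) + 15)*44 = 3*I*√3 + (-I*√3 + 15)*44 = 3*I*√3 + (15 - I*√3)*44 = 3*I*√3 + (660 - 44*I*√3) = 660 - 41*I*√3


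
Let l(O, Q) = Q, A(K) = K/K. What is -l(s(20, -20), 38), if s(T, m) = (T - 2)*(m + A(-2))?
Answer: -38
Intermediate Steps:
A(K) = 1
s(T, m) = (1 + m)*(-2 + T) (s(T, m) = (T - 2)*(m + 1) = (-2 + T)*(1 + m) = (1 + m)*(-2 + T))
-l(s(20, -20), 38) = -1*38 = -38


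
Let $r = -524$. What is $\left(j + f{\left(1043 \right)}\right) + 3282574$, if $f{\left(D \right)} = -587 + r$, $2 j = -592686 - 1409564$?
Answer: $2280338$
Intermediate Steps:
$j = -1001125$ ($j = \frac{-592686 - 1409564}{2} = \frac{1}{2} \left(-2002250\right) = -1001125$)
$f{\left(D \right)} = -1111$ ($f{\left(D \right)} = -587 - 524 = -1111$)
$\left(j + f{\left(1043 \right)}\right) + 3282574 = \left(-1001125 - 1111\right) + 3282574 = -1002236 + 3282574 = 2280338$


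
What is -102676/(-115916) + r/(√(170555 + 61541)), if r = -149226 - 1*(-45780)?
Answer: 25669/28979 - 51723*√14506/29012 ≈ -213.84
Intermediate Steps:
r = -103446 (r = -149226 + 45780 = -103446)
-102676/(-115916) + r/(√(170555 + 61541)) = -102676/(-115916) - 103446/√(170555 + 61541) = -102676*(-1/115916) - 103446*√14506/58024 = 25669/28979 - 103446*√14506/58024 = 25669/28979 - 51723*√14506/29012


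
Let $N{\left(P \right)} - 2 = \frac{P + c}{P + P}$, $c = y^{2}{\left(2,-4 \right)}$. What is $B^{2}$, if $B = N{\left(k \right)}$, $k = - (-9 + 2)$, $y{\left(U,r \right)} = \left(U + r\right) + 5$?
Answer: $\frac{484}{49} \approx 9.8775$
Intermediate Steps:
$y{\left(U,r \right)} = 5 + U + r$
$c = 9$ ($c = \left(5 + 2 - 4\right)^{2} = 3^{2} = 9$)
$k = 7$ ($k = \left(-1\right) \left(-7\right) = 7$)
$N{\left(P \right)} = 2 + \frac{9 + P}{2 P}$ ($N{\left(P \right)} = 2 + \frac{P + 9}{P + P} = 2 + \frac{9 + P}{2 P}$)
$B = \frac{22}{7}$ ($B = \frac{9 + 5 \cdot 7}{2 \cdot 7} = \frac{1}{2} \cdot \frac{1}{7} \left(9 + 35\right) = \frac{1}{2} \cdot \frac{1}{7} \cdot 44 = \frac{22}{7} \approx 3.1429$)
$B^{2} = \left(\frac{22}{7}\right)^{2} = \frac{484}{49}$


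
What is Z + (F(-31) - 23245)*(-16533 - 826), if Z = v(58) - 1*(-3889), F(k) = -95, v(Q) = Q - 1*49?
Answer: 405162958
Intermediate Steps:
v(Q) = -49 + Q (v(Q) = Q - 49 = -49 + Q)
Z = 3898 (Z = (-49 + 58) - 1*(-3889) = 9 + 3889 = 3898)
Z + (F(-31) - 23245)*(-16533 - 826) = 3898 + (-95 - 23245)*(-16533 - 826) = 3898 - 23340*(-17359) = 3898 + 405159060 = 405162958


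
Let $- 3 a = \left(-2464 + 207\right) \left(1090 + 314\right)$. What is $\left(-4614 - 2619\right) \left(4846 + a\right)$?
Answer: $-7675095426$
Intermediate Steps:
$a = 1056276$ ($a = - \frac{\left(-2464 + 207\right) \left(1090 + 314\right)}{3} = - \frac{\left(-2257\right) 1404}{3} = \left(- \frac{1}{3}\right) \left(-3168828\right) = 1056276$)
$\left(-4614 - 2619\right) \left(4846 + a\right) = \left(-4614 - 2619\right) \left(4846 + 1056276\right) = \left(-7233\right) 1061122 = -7675095426$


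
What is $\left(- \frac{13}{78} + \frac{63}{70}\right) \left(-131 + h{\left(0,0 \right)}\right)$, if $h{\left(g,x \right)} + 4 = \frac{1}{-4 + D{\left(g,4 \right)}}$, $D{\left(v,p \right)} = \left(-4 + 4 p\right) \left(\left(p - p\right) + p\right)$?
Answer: $- \frac{5939}{60} \approx -98.983$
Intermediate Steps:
$D{\left(v,p \right)} = p \left(-4 + 4 p\right)$ ($D{\left(v,p \right)} = \left(-4 + 4 p\right) \left(0 + p\right) = \left(-4 + 4 p\right) p = p \left(-4 + 4 p\right)$)
$h{\left(g,x \right)} = - \frac{175}{44}$ ($h{\left(g,x \right)} = -4 + \frac{1}{-4 + 4 \cdot 4 \left(-1 + 4\right)} = -4 + \frac{1}{-4 + 4 \cdot 4 \cdot 3} = -4 + \frac{1}{-4 + 48} = -4 + \frac{1}{44} = - \frac{175}{44}$)
$\left(- \frac{13}{78} + \frac{63}{70}\right) \left(-131 + h{\left(0,0 \right)}\right) = \left(- \frac{13}{78} + \frac{63}{70}\right) \left(-131 - \frac{175}{44}\right) = \left(\left(-13\right) \frac{1}{78} + 63 \cdot \frac{1}{70}\right) \left(- \frac{5939}{44}\right) = \left(- \frac{1}{6} + \frac{9}{10}\right) \left(- \frac{5939}{44}\right) = \frac{11}{15} \left(- \frac{5939}{44}\right) = - \frac{5939}{60}$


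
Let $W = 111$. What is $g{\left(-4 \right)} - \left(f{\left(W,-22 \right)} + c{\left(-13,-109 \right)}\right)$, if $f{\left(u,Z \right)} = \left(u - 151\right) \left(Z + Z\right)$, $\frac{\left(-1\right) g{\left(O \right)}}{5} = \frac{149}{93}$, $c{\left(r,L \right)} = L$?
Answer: $- \frac{154288}{93} \approx -1659.0$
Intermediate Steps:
$g{\left(O \right)} = - \frac{745}{93}$ ($g{\left(O \right)} = - 5 \cdot \frac{149}{93} = - 5 \cdot 149 \cdot \frac{1}{93} = \left(-5\right) \frac{149}{93} = - \frac{745}{93}$)
$f{\left(u,Z \right)} = 2 Z \left(-151 + u\right)$ ($f{\left(u,Z \right)} = \left(-151 + u\right) 2 Z = 2 Z \left(-151 + u\right)$)
$g{\left(-4 \right)} - \left(f{\left(W,-22 \right)} + c{\left(-13,-109 \right)}\right) = - \frac{745}{93} - \left(2 \left(-22\right) \left(-151 + 111\right) - 109\right) = - \frac{745}{93} - \left(2 \left(-22\right) \left(-40\right) - 109\right) = - \frac{745}{93} - \left(1760 - 109\right) = - \frac{745}{93} - 1651 = - \frac{154288}{93}$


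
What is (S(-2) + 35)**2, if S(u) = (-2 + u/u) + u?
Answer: 1024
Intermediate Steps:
S(u) = -1 + u (S(u) = (-2 + 1) + u = -1 + u)
(S(-2) + 35)**2 = ((-1 - 2) + 35)**2 = (-3 + 35)**2 = 32**2 = 1024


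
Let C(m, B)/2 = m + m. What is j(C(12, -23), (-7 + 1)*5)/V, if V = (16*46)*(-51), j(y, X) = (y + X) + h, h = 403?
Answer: -421/37536 ≈ -0.011216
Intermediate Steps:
C(m, B) = 4*m (C(m, B) = 2*(m + m) = 2*(2*m) = 4*m)
j(y, X) = 403 + X + y (j(y, X) = (y + X) + 403 = (X + y) + 403 = 403 + X + y)
V = -37536 (V = 736*(-51) = -37536)
j(C(12, -23), (-7 + 1)*5)/V = (403 + (-7 + 1)*5 + 4*12)/(-37536) = (403 - 6*5 + 48)*(-1/37536) = (403 - 30 + 48)*(-1/37536) = 421*(-1/37536) = -421/37536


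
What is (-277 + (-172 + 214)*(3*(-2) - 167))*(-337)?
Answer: 2541991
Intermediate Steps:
(-277 + (-172 + 214)*(3*(-2) - 167))*(-337) = (-277 + 42*(-6 - 167))*(-337) = (-277 + 42*(-173))*(-337) = (-277 - 7266)*(-337) = -7543*(-337) = 2541991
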